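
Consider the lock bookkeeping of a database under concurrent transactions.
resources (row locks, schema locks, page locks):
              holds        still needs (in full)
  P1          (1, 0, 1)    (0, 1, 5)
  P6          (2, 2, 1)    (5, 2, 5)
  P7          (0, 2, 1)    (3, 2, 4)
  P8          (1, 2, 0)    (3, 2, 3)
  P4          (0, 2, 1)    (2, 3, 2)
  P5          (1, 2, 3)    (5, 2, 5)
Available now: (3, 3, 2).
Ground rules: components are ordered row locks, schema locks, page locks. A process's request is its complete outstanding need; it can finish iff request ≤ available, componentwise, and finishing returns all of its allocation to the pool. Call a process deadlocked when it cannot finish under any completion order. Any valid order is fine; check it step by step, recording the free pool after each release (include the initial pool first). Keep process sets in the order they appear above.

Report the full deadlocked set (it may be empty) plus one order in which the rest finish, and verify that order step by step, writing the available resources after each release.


Deadlocked set: P1, P6, P7 and P5.
Key observation: once P4, P8 finish, the pool peaks at (4, 7, 3) — and every remaining process still needs more page locks than that.
One completion order for the rest: P4, P8. Step-by-step check:
  pool = (3, 3, 2)
  P4: need (2, 3, 2) fits (3, 3, 2); releases (0, 2, 1), pool now (3, 5, 3)
  P8: need (3, 2, 3) fits (3, 5, 3); releases (1, 2, 0), pool now (4, 7, 3)
The blocked processes can never fit:
  blocked: P1 wants (0, 1, 5), pool (4, 7, 3) — not enough page locks
  blocked: P6 wants (5, 2, 5), pool (4, 7, 3) — not enough row locks and page locks
  blocked: P7 wants (3, 2, 4), pool (4, 7, 3) — not enough page locks
  blocked: P5 wants (5, 2, 5), pool (4, 7, 3) — not enough row locks and page locks


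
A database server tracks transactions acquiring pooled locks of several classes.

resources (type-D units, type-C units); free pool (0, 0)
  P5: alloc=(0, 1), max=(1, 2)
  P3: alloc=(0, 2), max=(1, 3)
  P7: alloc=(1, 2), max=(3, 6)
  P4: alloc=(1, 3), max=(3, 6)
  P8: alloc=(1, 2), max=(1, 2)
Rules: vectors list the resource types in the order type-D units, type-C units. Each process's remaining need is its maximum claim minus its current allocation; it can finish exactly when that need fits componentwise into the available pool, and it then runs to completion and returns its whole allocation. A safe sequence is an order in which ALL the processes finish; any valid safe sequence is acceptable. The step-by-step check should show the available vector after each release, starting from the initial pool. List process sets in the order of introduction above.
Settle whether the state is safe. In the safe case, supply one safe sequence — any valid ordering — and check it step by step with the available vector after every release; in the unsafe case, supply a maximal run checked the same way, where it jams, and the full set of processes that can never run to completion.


The state is UNSAFE.
Key observation: even finishing P8, P3, P5 leaves just (1, 5) free — too little type-D units for any of the remaining processes.
A maximal execution: P8, P3, P5 — then nothing else fits. Verifying each step:
  pool = (0, 0)
  run P8 (needs (0, 0), free (0, 0)); after release of (1, 2) the pool is (1, 2)
  run P3 (needs (1, 1), free (1, 2)); after release of (0, 2) the pool is (1, 4)
  run P5 (needs (1, 1), free (1, 4)); after release of (0, 1) the pool is (1, 5)
  blocked: P7 wants (2, 4), pool (1, 5) — not enough type-D units
  blocked: P4 wants (2, 3), pool (1, 5) — not enough type-D units
Never able to finish: P7 and P4.


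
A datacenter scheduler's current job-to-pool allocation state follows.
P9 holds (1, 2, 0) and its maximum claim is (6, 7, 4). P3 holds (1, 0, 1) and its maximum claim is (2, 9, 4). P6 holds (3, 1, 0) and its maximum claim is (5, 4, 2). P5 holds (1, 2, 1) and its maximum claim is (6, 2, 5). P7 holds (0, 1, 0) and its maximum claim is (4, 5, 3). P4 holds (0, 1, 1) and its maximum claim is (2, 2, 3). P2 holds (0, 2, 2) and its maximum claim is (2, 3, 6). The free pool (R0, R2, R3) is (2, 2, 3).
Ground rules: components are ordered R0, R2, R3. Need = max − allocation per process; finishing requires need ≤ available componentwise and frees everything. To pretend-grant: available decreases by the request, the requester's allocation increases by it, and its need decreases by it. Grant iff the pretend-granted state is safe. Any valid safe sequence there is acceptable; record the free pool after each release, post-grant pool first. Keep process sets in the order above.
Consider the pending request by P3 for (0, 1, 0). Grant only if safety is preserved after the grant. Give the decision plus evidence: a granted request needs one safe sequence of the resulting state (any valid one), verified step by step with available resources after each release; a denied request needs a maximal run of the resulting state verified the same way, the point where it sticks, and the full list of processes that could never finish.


GRANT — the state after the grant stays safe, e.g. via P4, P2, P6, P5, P9, P7, P3.
Key observation: with (2, 1, 3) left after the transfer, P4 can run at once — the state stays safe.
Verifying the post-grant state step by step:
  pool = (2, 1, 3)
  run P4 (needs (2, 1, 2), free (2, 1, 3)); after release of (0, 1, 1) the pool is (2, 2, 4)
  run P2 (needs (2, 1, 4), free (2, 2, 4)); after release of (0, 2, 2) the pool is (2, 4, 6)
  run P6 (needs (2, 3, 2), free (2, 4, 6)); after release of (3, 1, 0) the pool is (5, 5, 6)
  run P5 (needs (5, 0, 4), free (5, 5, 6)); after release of (1, 2, 1) the pool is (6, 7, 7)
  run P9 (needs (5, 5, 4), free (6, 7, 7)); after release of (1, 2, 0) the pool is (7, 9, 7)
  run P7 (needs (4, 4, 3), free (7, 9, 7)); after release of (0, 1, 0) the pool is (7, 10, 7)
  run P3 (needs (1, 8, 3), free (7, 10, 7)); after release of (1, 1, 1) the pool is (8, 11, 8)


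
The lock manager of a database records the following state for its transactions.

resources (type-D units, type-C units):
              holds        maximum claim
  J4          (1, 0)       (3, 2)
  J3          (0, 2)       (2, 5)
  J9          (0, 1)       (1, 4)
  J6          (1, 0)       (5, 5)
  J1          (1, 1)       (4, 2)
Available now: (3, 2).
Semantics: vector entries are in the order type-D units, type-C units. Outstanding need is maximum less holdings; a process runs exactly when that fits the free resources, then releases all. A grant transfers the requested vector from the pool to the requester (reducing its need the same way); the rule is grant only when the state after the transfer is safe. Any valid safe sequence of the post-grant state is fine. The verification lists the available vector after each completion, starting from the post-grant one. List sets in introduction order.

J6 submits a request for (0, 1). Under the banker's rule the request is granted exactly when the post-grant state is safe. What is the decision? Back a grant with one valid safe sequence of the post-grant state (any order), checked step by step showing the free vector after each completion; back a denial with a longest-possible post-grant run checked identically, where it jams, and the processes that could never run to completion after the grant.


DENY: after the grant no complete ordering would exist.
Key observation: once J1, J4 finish, the pool peaks at (5, 2) — and every remaining process still needs more type-C units than that.
On the post-grant state, J1, J4 is a maximal run — nothing extends it. Verifying each step:
  pool = (3, 1)
  J1: need (3, 1) fits (3, 1); releases (1, 1), pool now (4, 2)
  J4: need (2, 2) fits (4, 2); releases (1, 0), pool now (5, 2)
  blocked: J3 wants (2, 3), pool (5, 2) — not enough type-C units
  blocked: J9 wants (1, 3), pool (5, 2) — not enough type-C units
  blocked: J6 wants (4, 4), pool (5, 2) — not enough type-C units
Post-grant, the permanently blocked set is J3, J9 and J6.


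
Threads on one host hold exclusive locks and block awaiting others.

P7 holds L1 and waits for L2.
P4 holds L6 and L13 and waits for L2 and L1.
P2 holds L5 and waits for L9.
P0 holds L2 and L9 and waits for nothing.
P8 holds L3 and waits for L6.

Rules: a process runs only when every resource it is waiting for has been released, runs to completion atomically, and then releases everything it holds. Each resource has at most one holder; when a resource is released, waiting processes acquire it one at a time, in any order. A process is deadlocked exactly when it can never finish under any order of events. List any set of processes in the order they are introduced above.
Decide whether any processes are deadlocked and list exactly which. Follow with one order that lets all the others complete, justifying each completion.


The deadlocked set is empty.
Key observation: the wait relation is loop-free; peeling off processes with no waits unwinds the whole state.
A valid finishing order for the others: P0, P7, P4, P2, P8.
Check, step by step:
  P0 waits on nothing -> runs at once and releases L2 and L9
  run P7 (all its waits — L2 — are resolved); releases L1
  run P4 (all its waits — L2 and L1 — are resolved); releases L6 and L13
  run P2 (all its waits — L9 — are resolved); releases L5
  run P8 (all its waits — L6 — are resolved); releases L3


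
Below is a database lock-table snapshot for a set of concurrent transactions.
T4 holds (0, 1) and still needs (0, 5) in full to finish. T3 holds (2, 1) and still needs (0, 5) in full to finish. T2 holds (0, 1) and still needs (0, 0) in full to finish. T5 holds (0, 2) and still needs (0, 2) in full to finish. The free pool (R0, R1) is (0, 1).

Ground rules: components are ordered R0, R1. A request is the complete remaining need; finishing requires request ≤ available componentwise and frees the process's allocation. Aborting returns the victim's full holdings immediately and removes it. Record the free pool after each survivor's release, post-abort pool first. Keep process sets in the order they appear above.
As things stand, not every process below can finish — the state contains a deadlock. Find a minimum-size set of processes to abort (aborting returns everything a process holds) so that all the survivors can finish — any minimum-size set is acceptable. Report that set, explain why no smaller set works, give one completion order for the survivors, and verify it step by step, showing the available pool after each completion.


The answer: abort T3.
Key observation: before aborting T3, T4 was permanently blocked — no order could ever run it; afterwards it completes at step 3.
Minimality: the empty abort set fails — the state is deadlocked as it stands.
The survivors complete as T2, T5, T4. Step-by-step check (starting from the post-abort pool):
  pool = (2, 2)
  T2: need (0, 0) fits (2, 2); releases (0, 1), pool now (2, 3)
  T5: need (0, 2) fits (2, 3); releases (0, 2), pool now (2, 5)
  T4: need (0, 5) fits (2, 5); releases (0, 1), pool now (2, 6)


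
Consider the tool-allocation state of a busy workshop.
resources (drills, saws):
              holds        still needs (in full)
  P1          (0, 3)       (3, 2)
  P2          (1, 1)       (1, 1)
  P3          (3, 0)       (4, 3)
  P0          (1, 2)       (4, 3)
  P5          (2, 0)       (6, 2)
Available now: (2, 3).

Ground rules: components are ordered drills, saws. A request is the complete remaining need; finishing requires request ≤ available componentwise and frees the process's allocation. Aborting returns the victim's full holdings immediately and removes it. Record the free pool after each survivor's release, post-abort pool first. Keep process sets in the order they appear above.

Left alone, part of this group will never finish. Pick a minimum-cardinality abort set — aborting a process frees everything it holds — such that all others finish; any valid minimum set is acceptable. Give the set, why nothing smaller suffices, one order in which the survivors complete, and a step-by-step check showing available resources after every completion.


Abort P5.
Key observation: before aborting P5, P3 was permanently blocked — no order could ever run it; afterwards it completes at step 1.
Minimality: the empty abort set fails — the state is deadlocked as it stands.
Survivors finish in the order: P3, P2, P1, P0. Step-by-step check (pool after the aborts first):
  pool = (4, 3)
  P3: need (4, 3) fits (4, 3); releases (3, 0), pool now (7, 3)
  P2: need (1, 1) fits (7, 3); releases (1, 1), pool now (8, 4)
  P1: need (3, 2) fits (8, 4); releases (0, 3), pool now (8, 7)
  P0: need (4, 3) fits (8, 7); releases (1, 2), pool now (9, 9)


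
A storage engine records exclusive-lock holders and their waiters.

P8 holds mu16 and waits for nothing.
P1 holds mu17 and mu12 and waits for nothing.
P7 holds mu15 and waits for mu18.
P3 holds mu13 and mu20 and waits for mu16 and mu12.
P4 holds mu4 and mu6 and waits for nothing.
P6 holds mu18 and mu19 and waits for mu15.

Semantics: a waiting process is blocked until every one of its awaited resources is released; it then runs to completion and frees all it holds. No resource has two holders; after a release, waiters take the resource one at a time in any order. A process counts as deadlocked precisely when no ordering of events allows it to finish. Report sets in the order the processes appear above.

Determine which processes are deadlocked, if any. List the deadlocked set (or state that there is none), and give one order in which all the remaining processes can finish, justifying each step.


The deadlocked set is P7 and P6.
Key observation: the cycle P7 -> P6 -> P7 can never break — each member waits on the next; no other process is dragged down with it.
The rest can finish in the order P8, P1, P4, P3.
Walking it through:
  P8: no waits; runs immediately, freeing mu16
  P1: no waits; runs immediately, freeing mu17 and mu12
  P4: no waits; runs immediately, freeing mu4 and mu6
  P3 waits on mu16 and mu12 — all released -> runs and releases mu13 and mu20


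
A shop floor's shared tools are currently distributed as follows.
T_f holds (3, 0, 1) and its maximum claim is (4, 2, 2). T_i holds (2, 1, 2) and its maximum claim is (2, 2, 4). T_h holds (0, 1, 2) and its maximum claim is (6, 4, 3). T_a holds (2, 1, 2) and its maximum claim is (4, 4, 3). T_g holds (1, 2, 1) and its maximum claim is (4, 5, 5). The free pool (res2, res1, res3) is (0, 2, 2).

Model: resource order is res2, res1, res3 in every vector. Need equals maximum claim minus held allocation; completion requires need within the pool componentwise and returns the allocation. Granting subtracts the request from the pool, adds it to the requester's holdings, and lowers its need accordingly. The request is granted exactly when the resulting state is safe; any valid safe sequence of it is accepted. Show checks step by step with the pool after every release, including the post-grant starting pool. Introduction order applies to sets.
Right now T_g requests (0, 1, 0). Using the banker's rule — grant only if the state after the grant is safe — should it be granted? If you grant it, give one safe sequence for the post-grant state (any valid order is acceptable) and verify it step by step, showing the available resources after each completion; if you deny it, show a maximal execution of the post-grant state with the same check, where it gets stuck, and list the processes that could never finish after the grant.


GRANT. The post-grant state is safe; one safe sequence: T_i, T_f, T_g, T_a, T_h.
Key observation: the grant leaves (0, 1, 2) free — enough for T_i, whose release restarts the cascade.
Step-by-step check of the post-grant state:
  pool = (0, 1, 2)
  T_i: need (0, 1, 2) fits (0, 1, 2); releases (2, 1, 2), pool now (2, 2, 4)
  T_f: need (1, 2, 1) fits (2, 2, 4); releases (3, 0, 1), pool now (5, 2, 5)
  T_g: need (3, 2, 4) fits (5, 2, 5); releases (1, 3, 1), pool now (6, 5, 6)
  T_a: need (2, 3, 1) fits (6, 5, 6); releases (2, 1, 2), pool now (8, 6, 8)
  T_h: need (6, 3, 1) fits (8, 6, 8); releases (0, 1, 2), pool now (8, 7, 10)


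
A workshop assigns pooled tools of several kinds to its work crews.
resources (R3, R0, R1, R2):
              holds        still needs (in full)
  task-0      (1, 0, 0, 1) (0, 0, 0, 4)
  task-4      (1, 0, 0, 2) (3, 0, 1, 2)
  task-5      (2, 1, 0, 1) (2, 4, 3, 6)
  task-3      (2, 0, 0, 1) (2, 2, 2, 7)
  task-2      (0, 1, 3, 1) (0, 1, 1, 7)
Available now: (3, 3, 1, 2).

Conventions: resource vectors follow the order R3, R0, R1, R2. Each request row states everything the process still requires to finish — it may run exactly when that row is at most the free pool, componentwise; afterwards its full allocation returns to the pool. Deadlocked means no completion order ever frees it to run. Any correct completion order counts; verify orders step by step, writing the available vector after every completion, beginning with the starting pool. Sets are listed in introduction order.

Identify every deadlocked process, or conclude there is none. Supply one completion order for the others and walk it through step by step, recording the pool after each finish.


The deadlocked set is task-5, task-3 and task-2.
Key observation: after task-4, task-0 complete, (5, 3, 1, 5) is the best the pool ever gets, yet each leftover process wants more R2.
The rest can finish in the order task-4, task-0. Walking it through:
  pool = (3, 3, 1, 2)
  task-4: need (3, 0, 1, 2) fits (3, 3, 1, 2); releases (1, 0, 0, 2), pool now (4, 3, 1, 4)
  task-0: need (0, 0, 0, 4) fits (4, 3, 1, 4); releases (1, 0, 0, 1), pool now (5, 3, 1, 5)
The blocked processes can never fit:
  task-5 cannot run: need (2, 4, 3, 6) vs free (5, 3, 1, 5) (insufficient R0, R1 and R2)
  task-3 cannot run: need (2, 2, 2, 7) vs free (5, 3, 1, 5) (insufficient R1 and R2)
  task-2 cannot run: need (0, 1, 1, 7) vs free (5, 3, 1, 5) (insufficient R2)


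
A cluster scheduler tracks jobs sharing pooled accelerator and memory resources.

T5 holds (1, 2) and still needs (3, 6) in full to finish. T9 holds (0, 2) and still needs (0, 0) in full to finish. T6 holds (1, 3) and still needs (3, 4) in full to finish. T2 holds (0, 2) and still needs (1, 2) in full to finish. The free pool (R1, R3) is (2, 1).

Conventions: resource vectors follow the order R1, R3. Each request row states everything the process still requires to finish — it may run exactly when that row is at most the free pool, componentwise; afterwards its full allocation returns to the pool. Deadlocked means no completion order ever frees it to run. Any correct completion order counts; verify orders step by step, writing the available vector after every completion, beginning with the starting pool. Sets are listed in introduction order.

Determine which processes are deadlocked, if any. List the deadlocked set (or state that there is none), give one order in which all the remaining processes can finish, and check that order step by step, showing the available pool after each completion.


The deadlocked set is T5 and T6.
Key observation: R1 is the bottleneck — with T9, T2 done the pool holds (2, 5), short of every remaining need.
The rest can finish in the order T9, T2. Check, step by step:
  pool = (2, 1)
  T9: need (0, 0) fits (2, 1); releases (0, 2), pool now (2, 3)
  T2: need (1, 2) fits (2, 3); releases (0, 2), pool now (2, 5)
None of the blocked processes ever fits:
  blocked: T5 wants (3, 6), pool (2, 5) — not enough R1 and R3
  blocked: T6 wants (3, 4), pool (2, 5) — not enough R1


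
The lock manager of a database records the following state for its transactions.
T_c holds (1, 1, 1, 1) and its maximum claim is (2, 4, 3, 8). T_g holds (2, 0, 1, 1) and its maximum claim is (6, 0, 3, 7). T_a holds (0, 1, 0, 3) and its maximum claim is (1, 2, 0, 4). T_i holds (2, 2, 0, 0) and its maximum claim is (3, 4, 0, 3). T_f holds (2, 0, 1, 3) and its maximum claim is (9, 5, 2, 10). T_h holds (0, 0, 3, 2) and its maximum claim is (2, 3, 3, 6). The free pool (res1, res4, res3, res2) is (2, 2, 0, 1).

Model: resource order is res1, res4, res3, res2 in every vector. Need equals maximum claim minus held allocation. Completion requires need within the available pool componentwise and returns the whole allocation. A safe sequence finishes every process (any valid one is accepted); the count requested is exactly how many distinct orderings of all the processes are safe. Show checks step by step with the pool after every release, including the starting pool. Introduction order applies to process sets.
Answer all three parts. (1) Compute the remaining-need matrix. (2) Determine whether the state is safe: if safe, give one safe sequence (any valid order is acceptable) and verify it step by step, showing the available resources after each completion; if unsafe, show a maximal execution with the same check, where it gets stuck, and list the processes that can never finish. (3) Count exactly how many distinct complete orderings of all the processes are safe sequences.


(1) Remaining need (order res1, res4, res3, res2):
  T_c: (1, 3, 2, 7)
  T_g: (4, 0, 2, 6)
  T_a: (1, 1, 0, 1)
  T_i: (1, 2, 0, 3)
  T_f: (7, 5, 1, 7)
  T_h: (2, 3, 0, 4)
(2) SAFE. One safe sequence: T_a, T_i, T_h, T_g, T_c, T_f.
Key observation: T_a marks the first exact bind of the order: its need (1, 1, 0, 1) fits the free (2, 2, 0, 1) with zero slack on a requested resource.
Check, step by step:
  pool = (2, 2, 0, 1)
  T_a needs (1, 1, 0, 1) <= (2, 2, 0, 1) -> finishes; pool += (0, 1, 0, 3) = (2, 3, 0, 4)
  T_i needs (1, 2, 0, 3) <= (2, 3, 0, 4) -> finishes; pool += (2, 2, 0, 0) = (4, 5, 0, 4)
  T_h needs (2, 3, 0, 4) <= (4, 5, 0, 4) -> finishes; pool += (0, 0, 3, 2) = (4, 5, 3, 6)
  T_g needs (4, 0, 2, 6) <= (4, 5, 3, 6) -> finishes; pool += (2, 0, 1, 1) = (6, 5, 4, 7)
  T_c needs (1, 3, 2, 7) <= (6, 5, 4, 7) -> finishes; pool += (1, 1, 1, 1) = (7, 6, 5, 8)
  T_f needs (7, 5, 1, 7) <= (7, 6, 5, 8) -> finishes; pool += (2, 0, 1, 3) = (9, 6, 6, 11)
(3) Exactly 2 of the possible complete orderings are safe sequences.


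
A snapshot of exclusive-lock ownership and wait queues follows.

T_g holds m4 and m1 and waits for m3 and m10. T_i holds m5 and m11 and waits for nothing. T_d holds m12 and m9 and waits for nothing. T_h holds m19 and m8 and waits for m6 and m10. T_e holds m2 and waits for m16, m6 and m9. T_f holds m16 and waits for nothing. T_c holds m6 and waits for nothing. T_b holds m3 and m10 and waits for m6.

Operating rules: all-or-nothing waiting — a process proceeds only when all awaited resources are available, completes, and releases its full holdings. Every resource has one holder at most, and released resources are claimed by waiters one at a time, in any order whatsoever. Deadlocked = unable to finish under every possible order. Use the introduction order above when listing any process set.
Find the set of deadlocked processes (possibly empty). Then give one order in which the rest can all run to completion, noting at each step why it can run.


No process is deadlocked.
Key observation: no waiting chain loops back on itself — every chain ends at a process that waits on nothing, so everyone eventually runs.
One completion order for the rest: T_c, T_d, T_f, T_i, T_b, T_g, T_h, T_e.
Check, step by step:
  T_c waits on nothing -> runs at once and releases m6
  T_d waits on nothing -> runs at once and releases m12 and m9
  T_f waits on nothing -> runs at once and releases m16
  T_i waits on nothing -> runs at once and releases m5 and m11
  run T_b (all its waits — m6 — are resolved); releases m3 and m10
  run T_g (all its waits — m3 and m10 — are resolved); releases m4 and m1
  run T_h (all its waits — m6 and m10 — are resolved); releases m19 and m8
  run T_e (all its waits — m16, m6 and m9 — are resolved); releases m2


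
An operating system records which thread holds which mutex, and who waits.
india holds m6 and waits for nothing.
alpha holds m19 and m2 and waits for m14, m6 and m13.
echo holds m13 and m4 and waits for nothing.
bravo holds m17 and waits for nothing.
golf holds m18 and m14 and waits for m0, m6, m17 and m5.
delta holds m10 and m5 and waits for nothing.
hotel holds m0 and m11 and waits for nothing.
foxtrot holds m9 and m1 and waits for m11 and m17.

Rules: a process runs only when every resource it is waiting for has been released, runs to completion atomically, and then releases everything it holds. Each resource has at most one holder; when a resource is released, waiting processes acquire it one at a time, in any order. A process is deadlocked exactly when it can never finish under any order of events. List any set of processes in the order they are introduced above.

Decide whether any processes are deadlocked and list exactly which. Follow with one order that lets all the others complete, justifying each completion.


No process is deadlocked.
Key observation: the wait graph is acyclic; completion cascades from the unblocked processes through everyone else.
A valid finishing order for the others: echo, delta, hotel, bravo, india, golf, foxtrot, alpha.
Walking it through:
  run echo (it waits on nothing); releases m13 and m4
  run delta (it waits on nothing); releases m10 and m5
  run hotel (it waits on nothing); releases m0 and m11
  run bravo (it waits on nothing); releases m17
  run india (it waits on nothing); releases m6
  golf: everything it awaited (m0, m6, m17 and m5) is free; runs, freeing m18 and m14
  foxtrot: everything it awaited (m11 and m17) is free; runs, freeing m9 and m1
  alpha: everything it awaited (m14, m6 and m13) is free; runs, freeing m19 and m2


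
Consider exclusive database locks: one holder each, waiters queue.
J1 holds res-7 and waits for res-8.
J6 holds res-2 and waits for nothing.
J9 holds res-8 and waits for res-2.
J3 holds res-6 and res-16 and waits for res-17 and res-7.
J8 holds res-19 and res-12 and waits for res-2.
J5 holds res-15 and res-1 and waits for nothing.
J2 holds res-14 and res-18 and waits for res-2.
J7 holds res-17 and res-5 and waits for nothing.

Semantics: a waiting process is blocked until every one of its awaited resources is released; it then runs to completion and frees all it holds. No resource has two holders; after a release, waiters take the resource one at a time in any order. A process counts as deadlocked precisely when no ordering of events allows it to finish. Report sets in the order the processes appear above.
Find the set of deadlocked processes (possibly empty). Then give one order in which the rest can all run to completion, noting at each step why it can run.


Nothing here is deadlocked.
Key observation: no waiting chain loops back on itself — every chain ends at a process that waits on nothing, so everyone eventually runs.
A valid finishing order for the others: J6, J7, J2, J8, J9, J1, J3, J5.
Verifying each step:
  J6 waits on nothing -> runs at once and releases res-2
  J7 waits on nothing -> runs at once and releases res-17 and res-5
  J2: everything it awaited (res-2) is free; runs, freeing res-14 and res-18
  J8: everything it awaited (res-2) is free; runs, freeing res-19 and res-12
  J9: everything it awaited (res-2) is free; runs, freeing res-8
  J1: everything it awaited (res-8) is free; runs, freeing res-7
  J3: everything it awaited (res-17 and res-7) is free; runs, freeing res-6 and res-16
  J5 waits on nothing -> runs at once and releases res-15 and res-1


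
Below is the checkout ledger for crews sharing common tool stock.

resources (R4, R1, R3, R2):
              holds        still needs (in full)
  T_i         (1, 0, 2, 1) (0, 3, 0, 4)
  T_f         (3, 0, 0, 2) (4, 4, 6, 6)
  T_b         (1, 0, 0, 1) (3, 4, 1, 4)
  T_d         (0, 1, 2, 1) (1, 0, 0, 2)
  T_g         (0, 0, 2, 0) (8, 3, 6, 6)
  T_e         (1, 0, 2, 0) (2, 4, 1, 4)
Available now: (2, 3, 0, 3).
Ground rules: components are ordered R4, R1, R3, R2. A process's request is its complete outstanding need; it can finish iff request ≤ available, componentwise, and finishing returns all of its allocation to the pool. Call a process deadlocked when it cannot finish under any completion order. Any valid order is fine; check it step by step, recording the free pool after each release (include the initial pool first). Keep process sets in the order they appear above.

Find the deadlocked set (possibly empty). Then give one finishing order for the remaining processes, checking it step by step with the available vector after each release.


Nothing here is deadlocked.
Key observation: no deadlock: T_d fits now, and the freed resources carry the rest through.
One completion order for the rest: T_d, T_i, T_e, T_b, T_f, T_g. Walking it through:
  pool = (2, 3, 0, 3)
  run T_d (needs (1, 0, 0, 2), free (2, 3, 0, 3)); after release of (0, 1, 2, 1) the pool is (2, 4, 2, 4)
  run T_i (needs (0, 3, 0, 4), free (2, 4, 2, 4)); after release of (1, 0, 2, 1) the pool is (3, 4, 4, 5)
  run T_e (needs (2, 4, 1, 4), free (3, 4, 4, 5)); after release of (1, 0, 2, 0) the pool is (4, 4, 6, 5)
  run T_b (needs (3, 4, 1, 4), free (4, 4, 6, 5)); after release of (1, 0, 0, 1) the pool is (5, 4, 6, 6)
  run T_f (needs (4, 4, 6, 6), free (5, 4, 6, 6)); after release of (3, 0, 0, 2) the pool is (8, 4, 6, 8)
  run T_g (needs (8, 3, 6, 6), free (8, 4, 6, 8)); after release of (0, 0, 2, 0) the pool is (8, 4, 8, 8)


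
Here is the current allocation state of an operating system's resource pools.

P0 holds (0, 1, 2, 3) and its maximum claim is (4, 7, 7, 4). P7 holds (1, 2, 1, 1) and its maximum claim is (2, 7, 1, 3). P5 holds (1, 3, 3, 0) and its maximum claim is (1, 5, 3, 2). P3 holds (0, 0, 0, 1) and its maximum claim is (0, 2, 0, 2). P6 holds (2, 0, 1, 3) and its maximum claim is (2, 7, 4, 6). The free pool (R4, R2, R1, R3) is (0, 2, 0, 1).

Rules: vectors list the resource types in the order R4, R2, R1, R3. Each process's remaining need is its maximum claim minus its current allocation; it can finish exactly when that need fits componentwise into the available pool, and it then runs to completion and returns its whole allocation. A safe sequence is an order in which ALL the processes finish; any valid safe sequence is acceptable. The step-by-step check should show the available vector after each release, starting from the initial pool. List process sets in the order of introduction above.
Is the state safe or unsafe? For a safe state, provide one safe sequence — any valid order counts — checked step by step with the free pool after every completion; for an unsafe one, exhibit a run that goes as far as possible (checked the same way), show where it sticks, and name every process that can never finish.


SAFE, for example via the order P3, P5, P7, P6, P0.
Key observation: P3 marks the first exact bind of the order: its need (0, 2, 0, 1) fits the free (0, 2, 0, 1) with zero slack on a requested resource.
Step-by-step check:
  pool = (0, 2, 0, 1)
  P3 needs (0, 2, 0, 1) <= (0, 2, 0, 1) -> finishes; pool += (0, 0, 0, 1) = (0, 2, 0, 2)
  P5 needs (0, 2, 0, 2) <= (0, 2, 0, 2) -> finishes; pool += (1, 3, 3, 0) = (1, 5, 3, 2)
  P7 needs (1, 5, 0, 2) <= (1, 5, 3, 2) -> finishes; pool += (1, 2, 1, 1) = (2, 7, 4, 3)
  P6 needs (0, 7, 3, 3) <= (2, 7, 4, 3) -> finishes; pool += (2, 0, 1, 3) = (4, 7, 5, 6)
  P0 needs (4, 6, 5, 1) <= (4, 7, 5, 6) -> finishes; pool += (0, 1, 2, 3) = (4, 8, 7, 9)


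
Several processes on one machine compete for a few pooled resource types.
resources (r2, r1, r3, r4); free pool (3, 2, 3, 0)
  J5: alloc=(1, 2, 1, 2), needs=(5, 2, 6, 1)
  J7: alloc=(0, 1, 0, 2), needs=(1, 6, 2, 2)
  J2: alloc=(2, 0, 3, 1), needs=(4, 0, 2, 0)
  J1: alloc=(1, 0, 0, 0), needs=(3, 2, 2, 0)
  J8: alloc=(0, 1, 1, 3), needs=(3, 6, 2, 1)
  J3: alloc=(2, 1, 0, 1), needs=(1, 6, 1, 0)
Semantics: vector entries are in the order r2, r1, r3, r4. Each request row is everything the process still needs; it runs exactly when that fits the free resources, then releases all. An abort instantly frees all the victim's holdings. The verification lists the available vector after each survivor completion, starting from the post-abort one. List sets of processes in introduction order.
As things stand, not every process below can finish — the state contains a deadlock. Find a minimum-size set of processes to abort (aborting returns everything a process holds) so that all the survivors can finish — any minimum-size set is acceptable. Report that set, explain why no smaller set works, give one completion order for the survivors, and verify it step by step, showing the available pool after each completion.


Minimum abort set: J7 and J3.
Key observation: J8 was stuck for good until J7 and J3 gave back (2, 2, 0, 3); in the order shown it finishes at step 3.
Why nothing smaller works — every single abort fails: J5 alone leaves J7 blocked (short on r1); J7 alone leaves J8 blocked (short on r1); J2 alone leaves J7 blocked (short on r1); J1 alone leaves J7 blocked (short on r1); J8 alone leaves J7 blocked (short on r1); J3 alone leaves J7 blocked (short on r1).
Survivors finish in the order: J2, J5, J8, J1. Check, step by step (pool after the aborts first):
  pool = (5, 4, 3, 3)
  J2 needs (4, 0, 2, 0) <= (5, 4, 3, 3) -> finishes; pool += (2, 0, 3, 1) = (7, 4, 6, 4)
  J5 needs (5, 2, 6, 1) <= (7, 4, 6, 4) -> finishes; pool += (1, 2, 1, 2) = (8, 6, 7, 6)
  J8 needs (3, 6, 2, 1) <= (8, 6, 7, 6) -> finishes; pool += (0, 1, 1, 3) = (8, 7, 8, 9)
  J1 needs (3, 2, 2, 0) <= (8, 7, 8, 9) -> finishes; pool += (1, 0, 0, 0) = (9, 7, 8, 9)


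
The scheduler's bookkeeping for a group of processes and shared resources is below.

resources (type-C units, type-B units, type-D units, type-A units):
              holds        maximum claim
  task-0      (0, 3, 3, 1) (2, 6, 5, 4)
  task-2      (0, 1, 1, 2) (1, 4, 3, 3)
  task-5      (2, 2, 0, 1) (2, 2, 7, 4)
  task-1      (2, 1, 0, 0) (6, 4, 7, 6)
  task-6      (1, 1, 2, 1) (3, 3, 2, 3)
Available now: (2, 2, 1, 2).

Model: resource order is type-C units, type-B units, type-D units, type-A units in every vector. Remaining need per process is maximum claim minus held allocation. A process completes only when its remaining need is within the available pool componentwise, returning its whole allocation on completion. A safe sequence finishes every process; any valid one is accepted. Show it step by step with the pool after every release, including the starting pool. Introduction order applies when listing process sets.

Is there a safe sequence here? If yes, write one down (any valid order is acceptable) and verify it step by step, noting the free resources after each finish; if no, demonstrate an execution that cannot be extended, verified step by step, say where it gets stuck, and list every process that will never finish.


SAFE. One safe sequence: task-6, task-2, task-0, task-5, task-1.
Key observation: reading the order forward, task-6 is the first process whose need (2, 2, 0, 2) meets the free pool (2, 2, 1, 2) exactly on a resource it requests.
Walking it through:
  pool = (2, 2, 1, 2)
  task-6: need (2, 2, 0, 2) fits (2, 2, 1, 2); releases (1, 1, 2, 1), pool now (3, 3, 3, 3)
  task-2: need (1, 3, 2, 1) fits (3, 3, 3, 3); releases (0, 1, 1, 2), pool now (3, 4, 4, 5)
  task-0: need (2, 3, 2, 3) fits (3, 4, 4, 5); releases (0, 3, 3, 1), pool now (3, 7, 7, 6)
  task-5: need (0, 0, 7, 3) fits (3, 7, 7, 6); releases (2, 2, 0, 1), pool now (5, 9, 7, 7)
  task-1: need (4, 3, 7, 6) fits (5, 9, 7, 7); releases (2, 1, 0, 0), pool now (7, 10, 7, 7)


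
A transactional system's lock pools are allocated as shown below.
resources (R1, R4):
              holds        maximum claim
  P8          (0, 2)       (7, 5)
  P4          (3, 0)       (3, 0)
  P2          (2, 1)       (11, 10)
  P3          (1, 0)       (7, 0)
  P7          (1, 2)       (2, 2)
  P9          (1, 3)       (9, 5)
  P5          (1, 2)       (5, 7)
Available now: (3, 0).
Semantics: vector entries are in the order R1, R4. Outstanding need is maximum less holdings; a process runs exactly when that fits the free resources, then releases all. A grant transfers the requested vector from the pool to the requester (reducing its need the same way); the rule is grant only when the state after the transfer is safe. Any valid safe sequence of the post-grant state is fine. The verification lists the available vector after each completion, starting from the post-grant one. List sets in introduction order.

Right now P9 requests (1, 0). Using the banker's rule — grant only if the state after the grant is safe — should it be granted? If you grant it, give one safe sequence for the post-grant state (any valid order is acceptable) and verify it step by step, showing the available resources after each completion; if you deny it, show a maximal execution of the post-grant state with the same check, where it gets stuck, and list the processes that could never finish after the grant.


GRANT — the state after the grant stays safe, e.g. via P4, P7, P3, P9, P5, P8, P2.
Key observation: post-grant, (2, 0) remains, and an order beginning with P4 completes everyone.
Verifying the post-grant state step by step:
  pool = (2, 0)
  run P4 (needs (0, 0), free (2, 0)); after release of (3, 0) the pool is (5, 0)
  run P7 (needs (1, 0), free (5, 0)); after release of (1, 2) the pool is (6, 2)
  run P3 (needs (6, 0), free (6, 2)); after release of (1, 0) the pool is (7, 2)
  run P9 (needs (7, 2), free (7, 2)); after release of (2, 3) the pool is (9, 5)
  run P5 (needs (4, 5), free (9, 5)); after release of (1, 2) the pool is (10, 7)
  run P8 (needs (7, 3), free (10, 7)); after release of (0, 2) the pool is (10, 9)
  run P2 (needs (9, 9), free (10, 9)); after release of (2, 1) the pool is (12, 10)


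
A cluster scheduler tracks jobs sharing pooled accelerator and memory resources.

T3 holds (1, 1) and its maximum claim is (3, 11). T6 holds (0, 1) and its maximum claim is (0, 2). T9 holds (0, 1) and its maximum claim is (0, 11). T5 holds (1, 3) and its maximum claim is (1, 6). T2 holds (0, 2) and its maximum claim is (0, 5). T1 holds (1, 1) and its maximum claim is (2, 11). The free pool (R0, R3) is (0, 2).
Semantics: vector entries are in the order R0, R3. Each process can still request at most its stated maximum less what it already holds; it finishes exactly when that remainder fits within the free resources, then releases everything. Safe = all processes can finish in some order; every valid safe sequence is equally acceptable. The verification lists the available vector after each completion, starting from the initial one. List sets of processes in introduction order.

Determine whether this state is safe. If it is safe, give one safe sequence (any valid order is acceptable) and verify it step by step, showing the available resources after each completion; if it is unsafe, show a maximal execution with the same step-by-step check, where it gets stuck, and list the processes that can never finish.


UNSAFE — no complete ordering exists.
Key observation: no order helps: past T6, T2, T5, the free pool tops out at (1, 8), below what each blocked process needs in R3.
The run T6, T2, T5 cannot be extended any further. Verifying each step:
  pool = (0, 2)
  run T6 (needs (0, 1), free (0, 2)); after release of (0, 1) the pool is (0, 3)
  run T2 (needs (0, 3), free (0, 3)); after release of (0, 2) the pool is (0, 5)
  run T5 (needs (0, 3), free (0, 5)); after release of (1, 3) the pool is (1, 8)
  T3 cannot run: need (2, 10) vs free (1, 8) (insufficient R0 and R3)
  T9 cannot run: need (0, 10) vs free (1, 8) (insufficient R3)
  T1 cannot run: need (1, 10) vs free (1, 8) (insufficient R3)
Permanently blocked: T3, T9 and T1.


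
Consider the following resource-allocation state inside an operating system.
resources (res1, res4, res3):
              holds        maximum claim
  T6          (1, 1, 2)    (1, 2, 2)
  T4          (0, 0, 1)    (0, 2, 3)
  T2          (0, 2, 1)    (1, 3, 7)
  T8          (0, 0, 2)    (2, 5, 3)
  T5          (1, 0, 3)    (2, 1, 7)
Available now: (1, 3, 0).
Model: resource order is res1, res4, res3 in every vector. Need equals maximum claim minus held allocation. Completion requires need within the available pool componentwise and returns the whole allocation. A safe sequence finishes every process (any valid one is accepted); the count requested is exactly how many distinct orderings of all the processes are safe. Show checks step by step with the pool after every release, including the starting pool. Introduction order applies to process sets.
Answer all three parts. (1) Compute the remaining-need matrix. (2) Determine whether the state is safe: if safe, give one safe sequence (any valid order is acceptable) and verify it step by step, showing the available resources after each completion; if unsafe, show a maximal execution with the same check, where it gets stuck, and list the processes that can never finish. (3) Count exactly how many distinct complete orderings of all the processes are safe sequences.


(1) Need matrix, components ordered res1, res4, res3:
  T6: (0, 1, 0)
  T4: (0, 2, 2)
  T2: (1, 1, 6)
  T8: (2, 5, 1)
  T5: (1, 1, 4)
(2) The state is UNSAFE.
Key observation: after T6, T4 the pool peaks at (2, 4, 3), and each blocked process is short somewhere: T2 on res3; T8 on res4; T5 on res3.
The run T6, T4 cannot be extended any further. Check, step by step:
  pool = (1, 3, 0)
  T6 needs (0, 1, 0) <= (1, 3, 0) -> finishes; pool += (1, 1, 2) = (2, 4, 2)
  T4 needs (0, 2, 2) <= (2, 4, 2) -> finishes; pool += (0, 0, 1) = (2, 4, 3)
  blocked: T2 wants (1, 1, 6), pool (2, 4, 3) — not enough res3
  blocked: T8 wants (2, 5, 1), pool (2, 4, 3) — not enough res4
  blocked: T5 wants (1, 1, 4), pool (2, 4, 3) — not enough res3
Never able to finish: T2, T8 and T5.
(3) Exactly 0 of the possible complete orderings are safe sequences.
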